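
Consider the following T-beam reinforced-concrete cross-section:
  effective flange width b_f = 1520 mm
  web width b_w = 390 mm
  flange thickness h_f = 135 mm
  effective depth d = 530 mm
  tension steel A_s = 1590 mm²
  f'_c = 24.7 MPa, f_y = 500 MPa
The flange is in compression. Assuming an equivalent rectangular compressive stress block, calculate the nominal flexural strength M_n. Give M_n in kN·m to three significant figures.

M_n ≈ 411 kN·m

Tension: T = A_s f_y = 1590 × 500 = 795000 N.
Try a within the flange: a = T/(0.85 f'_c b_f) = 795000/(0.85 × 24.7 × 1520) = 24.91 mm.
Since a = 24.91 ≤ h_f = 135 mm, the stress block lies entirely in the flange; analyse as a rectangular beam of width b_f.
M_n = T(d − a/2) = 795000 × (530 − 12.455) = 411.45 × 10⁶ N·mm.
M_n = 411.45 kN·m.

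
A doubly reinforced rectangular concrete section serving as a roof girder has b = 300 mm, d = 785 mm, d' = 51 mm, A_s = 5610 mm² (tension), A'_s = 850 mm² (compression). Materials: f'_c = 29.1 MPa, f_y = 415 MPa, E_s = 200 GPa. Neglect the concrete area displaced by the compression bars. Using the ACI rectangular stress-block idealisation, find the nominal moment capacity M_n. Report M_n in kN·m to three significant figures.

Assume both tension and compression steel yield.
Net tension couple steel: A_s − A'_s = 4760 mm².
a = (A_s − A'_s) f_y / (0.85 f'_c b) = 1975400/(0.85 × 29.1 × 300) = 266.21 mm.
c = a/β₁ = 266.21/0.842 = 316.16 mm; ε'_s = 0.003(c − d')/c = 0.0025 ≥ f_y/E_s = 0.0021, so compression steel does yield.
M_n = (A_s − A'_s) f_y (d − a/2) + A'_s f_y (d − d') = [1975400 × (785 − 133.105) + 352750 × (785 − 51)] × 10⁻⁶ = 1287.75 + 258.92 = 1546.67 kN·m.

M_n ≈ 1550 kN·m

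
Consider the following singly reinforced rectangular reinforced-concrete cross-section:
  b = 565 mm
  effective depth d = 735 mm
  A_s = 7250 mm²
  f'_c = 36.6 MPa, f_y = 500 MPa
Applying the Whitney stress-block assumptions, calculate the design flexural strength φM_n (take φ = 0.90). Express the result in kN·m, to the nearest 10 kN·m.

φM_n ≈ 2060 kN·m

T = A_s f_y = 7250 × 500 = 3625000 N = 3625 kN.
From C = T: a = T/(0.85 f'_c b) = 3625000/(0.85 × 36.6 × 565) = 206.23 mm.
M_n = T(d − a/2) = 3625 kN × (735 − 103.115) mm = 2290.58 kN·m.
φM_n = 0.90 × 2290.58 = 2061.52 kN·m.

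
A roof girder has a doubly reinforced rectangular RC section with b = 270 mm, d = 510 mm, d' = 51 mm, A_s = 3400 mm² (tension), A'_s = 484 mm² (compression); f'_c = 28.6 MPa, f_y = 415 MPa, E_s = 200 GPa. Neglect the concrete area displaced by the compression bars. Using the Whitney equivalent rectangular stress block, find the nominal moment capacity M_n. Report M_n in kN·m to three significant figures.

M_n ≈ 598 kN·m

Assume both tension and compression steel yield.
Net tension couple steel: A_s − A'_s = 2916 mm².
a = (A_s − A'_s) f_y / (0.85 f'_c b) = 1210140/(0.85 × 28.6 × 270) = 184.37 mm.
c = a/β₁ = 184.37/0.846 = 217.93 mm; ε'_s = 0.003(c − d')/c = 0.0023 ≥ f_y/E_s = 0.0021, so compression steel does yield.
M_n = (A_s − A'_s) f_y (d − a/2) + A'_s f_y (d − d') = [1210140 × (510 − 92.185) + 200860 × (510 − 51)] × 10⁻⁶ = 505.61 + 92.19 = 597.80 kN·m.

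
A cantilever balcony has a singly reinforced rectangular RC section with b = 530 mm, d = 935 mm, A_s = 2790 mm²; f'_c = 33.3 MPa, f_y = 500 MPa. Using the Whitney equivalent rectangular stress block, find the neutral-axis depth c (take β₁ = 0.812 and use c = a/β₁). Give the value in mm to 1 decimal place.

c ≈ 114.5 mm

T = A_s f_y = 2790 × 500 = 1395000 N = 1395 kN.
Setting C = 0.85 f'_c a b equal to T: a = 1395000/(0.85 × 33.3 × 530) = 92.990 mm.
With β₁ = 0.812, c = a/β₁ = 92.990/0.812 = 114.5 mm.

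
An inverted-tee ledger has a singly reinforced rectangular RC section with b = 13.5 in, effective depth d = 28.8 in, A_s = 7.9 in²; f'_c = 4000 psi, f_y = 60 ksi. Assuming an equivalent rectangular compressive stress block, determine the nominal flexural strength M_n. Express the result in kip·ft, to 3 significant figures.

M_n ≈ 934 kip·ft

T = A_s f_y = 7.9 × 60 = 474 kips.
a = T/(0.85 f'_c b) = 474/(0.85 × 4 × 13.5) = 10.327 in.
M_n = T(d − a/2) = 474 × (28.8 − 5.1635) = 11203.7 kip·in = 11203.7/12 = 933.64 kip·ft.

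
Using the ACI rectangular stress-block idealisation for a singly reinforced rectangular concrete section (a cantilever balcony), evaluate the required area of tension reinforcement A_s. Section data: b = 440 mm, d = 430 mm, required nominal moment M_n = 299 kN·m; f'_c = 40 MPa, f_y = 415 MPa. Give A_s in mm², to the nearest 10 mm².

A_s ≈ 1780 mm²

With M_n = 0.85 f'_c a b (d − a/2), solve the quadratic for a:
a = d − √(d² − 2M_n/(0.85 f'_c b)) = 430 − √(430² − 2 × 299×10⁶/(0.85 × 40 × 440)) = 49.31 mm.
A_s = 0.85 f'_c a b / f_y = 0.85 × 40 × 49.31 × 440 / 415 = 1777.5 mm².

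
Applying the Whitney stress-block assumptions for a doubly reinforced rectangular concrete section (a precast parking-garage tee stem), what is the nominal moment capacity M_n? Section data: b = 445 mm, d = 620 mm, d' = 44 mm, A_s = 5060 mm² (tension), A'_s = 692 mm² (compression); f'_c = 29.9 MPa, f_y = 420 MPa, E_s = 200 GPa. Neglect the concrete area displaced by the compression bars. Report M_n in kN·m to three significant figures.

Assume both tension and compression steel yield.
Net tension couple steel: A_s − A'_s = 4368 mm².
a = (A_s − A'_s) f_y / (0.85 f'_c b) = 1834560/(0.85 × 29.9 × 445) = 162.21 mm.
c = a/β₁ = 162.21/0.836 = 194.03 mm; ε'_s = 0.003(c − d')/c = 0.0023 ≥ f_y/E_s = 0.0021, so compression steel does yield.
M_n = (A_s − A'_s) f_y (d − a/2) + A'_s f_y (d − d') = [1834560 × (620 − 81.105) + 290640 × (620 − 44)] × 10⁻⁶ = 988.64 + 167.41 = 1156.05 kN·m.

M_n ≈ 1160 kN·m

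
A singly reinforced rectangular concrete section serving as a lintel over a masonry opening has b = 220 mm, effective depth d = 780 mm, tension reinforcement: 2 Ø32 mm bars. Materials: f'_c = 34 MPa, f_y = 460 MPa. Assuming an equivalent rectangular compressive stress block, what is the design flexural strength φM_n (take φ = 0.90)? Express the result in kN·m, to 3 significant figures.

φM_n ≈ 481 kN·m

A_s = 2 × 804 = 1608 mm².
T = A_s f_y = 1608 × 460 = 739680 N = 739.68 kN.
From C = T: a = T/(0.85 f'_c b) = 739680/(0.85 × 34 × 220) = 116.34 mm.
M_n = T(d − a/2) = 739.68 kN × (780 − 58.17) mm = 533.92 kN·m.
φM_n = 0.90 × 533.92 = 480.53 kN·m.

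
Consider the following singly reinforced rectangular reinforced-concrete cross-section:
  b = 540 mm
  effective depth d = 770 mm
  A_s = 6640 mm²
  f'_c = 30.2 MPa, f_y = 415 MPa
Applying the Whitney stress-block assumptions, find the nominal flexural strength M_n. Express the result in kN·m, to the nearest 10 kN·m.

M_n ≈ 1850 kN·m

T = A_s f_y = 6640 × 415 = 2755600 N = 2755.6 kN.
From C = T: a = T/(0.85 f'_c b) = 2755600/(0.85 × 30.2 × 540) = 198.79 mm.
M_n = T(d − a/2) = 2755.6 kN × (770 − 99.395) mm = 1847.92 kN·m.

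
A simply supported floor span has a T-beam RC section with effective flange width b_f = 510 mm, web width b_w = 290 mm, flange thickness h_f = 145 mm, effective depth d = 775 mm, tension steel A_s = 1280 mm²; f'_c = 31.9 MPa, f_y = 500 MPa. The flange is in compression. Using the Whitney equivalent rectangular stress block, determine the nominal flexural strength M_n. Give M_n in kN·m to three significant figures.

Tension: T = A_s f_y = 1280 × 500 = 640000 N.
Try a within the flange: a = T/(0.85 f'_c b_f) = 640000/(0.85 × 31.9 × 510) = 46.28 mm.
Since a = 46.28 ≤ h_f = 145 mm, the stress block lies entirely in the flange; analyse as a rectangular beam of width b_f.
M_n = T(d − a/2) = 640000 × (775 − 23.14) = 481.19 × 10⁶ N·mm.
M_n = 481.19 kN·m.

M_n ≈ 481 kN·m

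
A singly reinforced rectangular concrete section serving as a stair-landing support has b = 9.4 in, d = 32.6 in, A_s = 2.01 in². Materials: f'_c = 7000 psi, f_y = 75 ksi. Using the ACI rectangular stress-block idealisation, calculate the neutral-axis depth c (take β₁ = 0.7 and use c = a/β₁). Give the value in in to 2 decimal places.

c ≈ 3.85 in

T = A_s f_y = 2.01 × 75 = 150.75 kips.
a = T/(0.85 f'_c b) = 150.75/(0.85 × 7 × 9.4) = 2.6953 in.
With β₁ = 0.7, c = a/β₁ = 2.6953/0.7 = 3.85 in.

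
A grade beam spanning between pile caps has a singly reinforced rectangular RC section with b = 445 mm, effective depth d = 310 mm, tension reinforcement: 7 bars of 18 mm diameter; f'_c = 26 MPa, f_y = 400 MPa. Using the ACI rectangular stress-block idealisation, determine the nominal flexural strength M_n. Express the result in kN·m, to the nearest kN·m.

M_n ≈ 195 kN·m

A_s = 7 × 254 = 1778 mm².
T = A_s f_y = 1778 × 400 = 711200 N = 711.2 kN.
From C = T: a = T/(0.85 f'_c b) = 711200/(0.85 × 26 × 445) = 72.32 mm.
M_n = T(d − a/2) = 711.2 kN × (310 − 36.16) mm = 194.76 kN·m.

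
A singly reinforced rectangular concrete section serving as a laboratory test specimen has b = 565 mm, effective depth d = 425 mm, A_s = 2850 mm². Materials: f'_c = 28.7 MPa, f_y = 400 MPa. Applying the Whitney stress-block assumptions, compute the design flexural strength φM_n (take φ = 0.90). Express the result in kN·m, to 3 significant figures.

φM_n ≈ 394 kN·m

T = A_s f_y = 2850 × 400 = 1140000 N = 1140 kN.
From C = T: a = T/(0.85 f'_c b) = 1140000/(0.85 × 28.7 × 565) = 82.71 mm.
M_n = T(d − a/2) = 1140 kN × (425 − 41.355) mm = 437.36 kN·m.
φM_n = 0.90 × 437.36 = 393.62 kN·m.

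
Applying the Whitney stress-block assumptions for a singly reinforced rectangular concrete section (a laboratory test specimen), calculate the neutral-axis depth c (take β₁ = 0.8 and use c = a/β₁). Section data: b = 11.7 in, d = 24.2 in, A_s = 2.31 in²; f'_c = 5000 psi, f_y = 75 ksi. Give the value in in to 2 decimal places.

c ≈ 4.36 in

T = A_s f_y = 2.31 × 75 = 173.25 kips.
a = T/(0.85 f'_c b) = 173.25/(0.85 × 5 × 11.7) = 3.4842 in.
With β₁ = 0.8, c = a/β₁ = 3.4842/0.8 = 4.36 in.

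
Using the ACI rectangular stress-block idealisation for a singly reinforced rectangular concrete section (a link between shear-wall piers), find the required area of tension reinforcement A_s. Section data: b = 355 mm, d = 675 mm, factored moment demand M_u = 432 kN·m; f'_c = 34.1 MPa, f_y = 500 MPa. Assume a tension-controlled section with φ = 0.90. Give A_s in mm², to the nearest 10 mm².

A_s ≈ 1500 mm²

M_n = M_u/φ = 432/0.90 = 480 kN·m.
With M_n = 0.85 f'_c a b (d − a/2), solve the quadratic for a:
a = d − √(d² − 2M_n/(0.85 f'_c b)) = 675 − √(675² − 2 × 480×10⁶/(0.85 × 34.1 × 355)) = 73.06 mm.
A_s = 0.85 f'_c a b / f_y = 0.85 × 34.1 × 73.06 × 355 / 500 = 1503.5 mm².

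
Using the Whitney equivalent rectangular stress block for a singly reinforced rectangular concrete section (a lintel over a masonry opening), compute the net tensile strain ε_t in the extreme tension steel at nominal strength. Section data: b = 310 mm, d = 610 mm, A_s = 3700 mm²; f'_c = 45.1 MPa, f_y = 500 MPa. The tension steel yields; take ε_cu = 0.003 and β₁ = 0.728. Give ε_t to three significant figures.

ε_t ≈ 0.00556

a = A_s f_y/(0.85 f'_c b) = 155.67 mm.
β₁ = 0.728, so c = a/β₁ = 155.67/0.728 = 213.83 mm.
From the linear strain diagram with ε_cu = 0.003: ε_t = 0.003 (d − c)/c = 0.003 × (610 − 213.83)/213.83 = 0.00556.
Since ε_t ≥ 0.005, the section is tension-controlled.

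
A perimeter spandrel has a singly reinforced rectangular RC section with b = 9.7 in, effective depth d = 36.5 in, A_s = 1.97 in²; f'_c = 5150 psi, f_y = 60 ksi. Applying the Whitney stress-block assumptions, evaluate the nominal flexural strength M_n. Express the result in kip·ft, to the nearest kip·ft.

M_n ≈ 346 kip·ft

T = A_s f_y = 1.97 × 60 = 118.2 kips.
a = T/(0.85 f'_c b) = 118.2/(0.85 × 5.15 × 9.7) = 2.784 in.
M_n = T(d − a/2) = 118.2 × (36.5 − 1.392) = 4149.8 kip·in = 4149.8/12 = 345.82 kip·ft.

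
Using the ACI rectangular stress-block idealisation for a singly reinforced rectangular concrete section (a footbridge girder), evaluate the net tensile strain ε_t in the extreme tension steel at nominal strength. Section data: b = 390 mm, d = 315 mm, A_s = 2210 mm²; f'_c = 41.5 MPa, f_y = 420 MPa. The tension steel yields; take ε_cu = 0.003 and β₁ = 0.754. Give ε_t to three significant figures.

a = A_s f_y/(0.85 f'_c b) = 67.47 mm.
β₁ = 0.754, so c = a/β₁ = 67.47/0.754 = 89.48 mm.
From the linear strain diagram with ε_cu = 0.003: ε_t = 0.003 (d − c)/c = 0.003 × (315 − 89.48)/89.48 = 0.00756.
Since ε_t ≥ 0.005, the section is tension-controlled.

ε_t ≈ 0.00756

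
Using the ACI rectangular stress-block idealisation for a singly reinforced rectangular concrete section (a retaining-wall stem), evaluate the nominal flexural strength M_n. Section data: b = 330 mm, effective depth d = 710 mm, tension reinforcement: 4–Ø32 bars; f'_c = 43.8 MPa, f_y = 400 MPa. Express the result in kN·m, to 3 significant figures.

M_n ≈ 846 kN·m

A_s = 4 × 804 = 3216 mm².
T = A_s f_y = 3216 × 400 = 1286400 N = 1286.4 kN.
From C = T: a = T/(0.85 f'_c b) = 1286400/(0.85 × 43.8 × 330) = 104.71 mm.
M_n = T(d − a/2) = 1286.4 kN × (710 − 52.355) mm = 845.99 kN·m.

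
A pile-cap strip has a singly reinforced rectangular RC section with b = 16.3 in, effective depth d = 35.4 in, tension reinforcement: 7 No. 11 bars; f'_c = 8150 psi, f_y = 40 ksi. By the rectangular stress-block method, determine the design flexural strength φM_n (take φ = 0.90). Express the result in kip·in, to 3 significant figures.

A_s = 7 × 1.56 = 10.92 in².
T = A_s f_y = 10.92 × 40 = 436.8 kips.
a = T/(0.85 f'_c b) = 436.8/(0.85 × 8.15 × 16.3) = 3.868 in.
M_n = T(d − a/2) = 436.8 × (35.4 − 1.934) = 14617.9 kip·in.
φM_n = 0.90 × 14617.9 = 13156.1 kip·in.

φM_n ≈ 13200 kip·in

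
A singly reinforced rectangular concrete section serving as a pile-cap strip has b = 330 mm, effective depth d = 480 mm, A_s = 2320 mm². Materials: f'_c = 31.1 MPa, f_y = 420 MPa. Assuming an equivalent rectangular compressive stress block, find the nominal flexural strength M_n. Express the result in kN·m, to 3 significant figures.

M_n ≈ 413 kN·m

T = A_s f_y = 2320 × 420 = 974400 N = 974.4 kN.
From C = T: a = T/(0.85 f'_c b) = 974400/(0.85 × 31.1 × 330) = 111.70 mm.
M_n = T(d − a/2) = 974.4 kN × (480 − 55.85) mm = 413.29 kN·m.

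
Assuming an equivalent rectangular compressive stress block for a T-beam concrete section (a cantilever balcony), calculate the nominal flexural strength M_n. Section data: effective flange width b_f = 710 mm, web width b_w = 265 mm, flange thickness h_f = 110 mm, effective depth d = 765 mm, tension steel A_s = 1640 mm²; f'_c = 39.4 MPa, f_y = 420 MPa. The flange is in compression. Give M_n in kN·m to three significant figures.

M_n ≈ 517 kN·m

Tension: T = A_s f_y = 1640 × 420 = 688800 N.
Try a within the flange: a = T/(0.85 f'_c b_f) = 688800/(0.85 × 39.4 × 710) = 28.97 mm.
Since a = 28.97 ≤ h_f = 110 mm, the stress block lies entirely in the flange; analyse as a rectangular beam of width b_f.
M_n = T(d − a/2) = 688800 × (765 − 14.485) = 516.95 × 10⁶ N·mm.
M_n = 516.95 kN·m.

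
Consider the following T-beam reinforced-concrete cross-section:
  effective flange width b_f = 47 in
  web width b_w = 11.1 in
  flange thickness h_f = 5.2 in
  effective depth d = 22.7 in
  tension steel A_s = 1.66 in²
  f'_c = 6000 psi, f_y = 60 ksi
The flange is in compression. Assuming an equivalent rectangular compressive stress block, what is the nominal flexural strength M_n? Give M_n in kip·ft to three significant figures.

Tension: T = A_s f_y = 1.66 × 60 = 99.6 kips.
Try a within the flange: a = T/(0.85 f'_c b_f) = 99.6/(0.85 × 6 × 47) = 0.416 in.
Since a = 0.416 ≤ h_f = 5.2 in, the stress block lies entirely in the flange; analyse as a rectangular beam of width b_f.
M_n = T(d − a/2) = 99.6 × (22.7 − 0.208) = 2240.2 kip·in.
M_n = 2240.2/12 = 186.68 kip·ft.

M_n ≈ 187 kip·ft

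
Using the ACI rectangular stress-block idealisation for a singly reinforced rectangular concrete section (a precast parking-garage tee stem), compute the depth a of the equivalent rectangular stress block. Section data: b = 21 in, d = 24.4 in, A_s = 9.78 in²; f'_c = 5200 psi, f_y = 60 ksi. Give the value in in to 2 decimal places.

a ≈ 6.32 in

T = A_s f_y = 9.78 × 60 = 586.8 kips.
a = T/(0.85 f'_c b) = 586.8/(0.85 × 5.2 × 21) = 6.32 in.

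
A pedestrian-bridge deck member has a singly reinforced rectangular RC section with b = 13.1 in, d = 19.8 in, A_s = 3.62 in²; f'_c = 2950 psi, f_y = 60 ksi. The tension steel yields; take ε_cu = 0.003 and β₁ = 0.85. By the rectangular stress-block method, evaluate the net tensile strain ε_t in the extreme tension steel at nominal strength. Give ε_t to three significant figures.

a = A_s f_y/(0.85 f'_c b) = 6.612 in.
β₁ = 0.85, so c = a/β₁ = 6.612/0.85 = 7.779 in.
From the linear strain diagram with ε_cu = 0.003: ε_t = 0.003 (d − c)/c = 0.003 × (19.8 − 7.779)/7.779 = 0.00464.
ε_t is between 0.004 and 0.005 — transition zone.

ε_t ≈ 0.00464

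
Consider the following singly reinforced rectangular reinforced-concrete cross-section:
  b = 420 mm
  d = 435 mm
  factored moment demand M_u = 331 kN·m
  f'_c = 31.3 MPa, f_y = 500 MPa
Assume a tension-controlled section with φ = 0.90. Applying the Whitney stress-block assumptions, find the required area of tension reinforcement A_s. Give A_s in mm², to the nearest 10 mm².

M_n = M_u/φ = 331/0.90 = 367.778 kN·m.
With M_n = 0.85 f'_c a b (d − a/2), solve the quadratic for a:
a = d − √(d² − 2M_n/(0.85 f'_c b)) = 435 − √(435² − 2 × 367.778×10⁶/(0.85 × 31.3 × 420)) = 83.72 mm.
A_s = 0.85 f'_c a b / f_y = 0.85 × 31.3 × 83.72 × 420 / 500 = 1871.0 mm².

A_s ≈ 1870 mm²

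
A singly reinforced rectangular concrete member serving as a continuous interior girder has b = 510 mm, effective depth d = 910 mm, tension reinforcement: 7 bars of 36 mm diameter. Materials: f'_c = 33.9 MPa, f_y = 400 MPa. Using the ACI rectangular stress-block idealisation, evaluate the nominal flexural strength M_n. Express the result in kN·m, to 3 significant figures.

M_n ≈ 2320 kN·m

A_s = 7 × 1018 = 7126 mm².
T = A_s f_y = 7126 × 400 = 2850400 N = 2850.4 kN.
From C = T: a = T/(0.85 f'_c b) = 2850400/(0.85 × 33.9 × 510) = 193.96 mm.
M_n = T(d − a/2) = 2850.4 kN × (910 − 96.98) mm = 2317.43 kN·m.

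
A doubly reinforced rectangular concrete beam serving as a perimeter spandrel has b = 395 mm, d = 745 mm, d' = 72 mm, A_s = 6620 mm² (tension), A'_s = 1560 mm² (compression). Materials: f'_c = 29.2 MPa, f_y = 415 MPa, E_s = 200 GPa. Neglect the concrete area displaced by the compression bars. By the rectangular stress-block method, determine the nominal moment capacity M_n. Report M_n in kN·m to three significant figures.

Assume both tension and compression steel yield.
Net tension couple steel: A_s − A'_s = 5060 mm².
a = (A_s − A'_s) f_y / (0.85 f'_c b) = 2099900/(0.85 × 29.2 × 395) = 214.19 mm.
c = a/β₁ = 214.19/0.841 = 254.68 mm; ε'_s = 0.003(c − d')/c = 0.0022 ≥ f_y/E_s = 0.0021, so compression steel does yield.
M_n = (A_s − A'_s) f_y (d − a/2) + A'_s f_y (d − d') = [2099900 × (745 − 107.095) + 647400 × (745 − 72)] × 10⁻⁶ = 1339.54 + 435.70 = 1775.24 kN·m.

M_n ≈ 1780 kN·m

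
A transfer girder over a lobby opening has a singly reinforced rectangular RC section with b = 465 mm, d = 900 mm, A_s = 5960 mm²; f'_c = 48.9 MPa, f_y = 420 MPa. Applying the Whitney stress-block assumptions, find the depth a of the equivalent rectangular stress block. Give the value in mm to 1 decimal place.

a ≈ 129.5 mm

T = A_s f_y = 5960 × 420 = 2503200 N = 2503.2 kN.
Setting C = 0.85 f'_c a b equal to T: a = 2503200/(0.85 × 48.9 × 465) = 129.5 mm.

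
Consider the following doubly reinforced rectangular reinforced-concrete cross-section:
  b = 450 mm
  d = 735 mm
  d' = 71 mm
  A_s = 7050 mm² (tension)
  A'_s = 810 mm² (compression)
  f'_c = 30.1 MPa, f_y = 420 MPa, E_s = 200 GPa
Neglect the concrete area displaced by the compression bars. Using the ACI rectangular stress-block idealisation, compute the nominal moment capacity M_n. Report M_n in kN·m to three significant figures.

Assume both tension and compression steel yield.
Net tension couple steel: A_s − A'_s = 6240 mm².
a = (A_s − A'_s) f_y / (0.85 f'_c b) = 2620800/(0.85 × 30.1 × 450) = 227.63 mm.
c = a/β₁ = 227.63/0.835 = 272.61 mm; ε'_s = 0.003(c − d')/c = 0.0022 ≥ f_y/E_s = 0.0021, so compression steel does yield.
M_n = (A_s − A'_s) f_y (d − a/2) + A'_s f_y (d − d') = [2620800 × (735 − 113.815) + 340200 × (735 − 71)] × 10⁻⁶ = 1628.00 + 225.89 = 1853.89 kN·m.

M_n ≈ 1850 kN·m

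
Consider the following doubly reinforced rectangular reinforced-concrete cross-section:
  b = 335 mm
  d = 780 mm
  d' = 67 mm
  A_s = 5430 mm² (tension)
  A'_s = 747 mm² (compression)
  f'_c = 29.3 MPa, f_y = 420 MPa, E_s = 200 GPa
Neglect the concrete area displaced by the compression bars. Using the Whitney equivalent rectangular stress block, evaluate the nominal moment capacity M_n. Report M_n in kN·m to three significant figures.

Assume both tension and compression steel yield.
Net tension couple steel: A_s − A'_s = 4683 mm².
a = (A_s − A'_s) f_y / (0.85 f'_c b) = 1966860/(0.85 × 29.3 × 335) = 235.74 mm.
c = a/β₁ = 235.74/0.841 = 280.31 mm; ε'_s = 0.003(c − d')/c = 0.0023 ≥ f_y/E_s = 0.0021, so compression steel does yield.
M_n = (A_s − A'_s) f_y (d − a/2) + A'_s f_y (d − d') = [1966860 × (780 − 117.87) + 313740 × (780 − 67)] × 10⁻⁶ = 1302.32 + 223.70 = 1526.02 kN·m.

M_n ≈ 1530 kN·m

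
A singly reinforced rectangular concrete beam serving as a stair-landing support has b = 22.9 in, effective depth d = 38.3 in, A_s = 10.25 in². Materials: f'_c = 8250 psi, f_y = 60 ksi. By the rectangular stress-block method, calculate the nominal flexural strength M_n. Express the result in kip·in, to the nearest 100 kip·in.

T = A_s f_y = 10.25 × 60 = 615 kips.
a = T/(0.85 f'_c b) = 615/(0.85 × 8.25 × 22.9) = 3.830 in.
M_n = T(d − a/2) = 615 × (38.3 − 1.915) = 22376.8 kip·in.

M_n ≈ 22400 kip·in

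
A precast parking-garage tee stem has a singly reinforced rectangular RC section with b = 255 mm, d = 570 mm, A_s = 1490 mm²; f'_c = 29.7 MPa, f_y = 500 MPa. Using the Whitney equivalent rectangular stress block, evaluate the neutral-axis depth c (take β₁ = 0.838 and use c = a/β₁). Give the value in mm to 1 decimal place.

c ≈ 138.1 mm

T = A_s f_y = 1490 × 500 = 745000 N = 745 kN.
Setting C = 0.85 f'_c a b equal to T: a = 745000/(0.85 × 29.7 × 255) = 115.729 mm.
With β₁ = 0.838, c = a/β₁ = 115.729/0.838 = 138.1 mm.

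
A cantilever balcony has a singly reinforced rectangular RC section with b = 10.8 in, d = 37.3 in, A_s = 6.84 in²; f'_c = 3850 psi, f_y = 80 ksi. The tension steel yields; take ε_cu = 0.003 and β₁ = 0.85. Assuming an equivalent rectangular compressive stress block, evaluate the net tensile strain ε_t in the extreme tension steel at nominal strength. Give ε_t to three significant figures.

ε_t ≈ 0.00314

a = A_s f_y/(0.85 f'_c b) = 15.483 in.
β₁ = 0.85, so c = a/β₁ = 15.483/0.85 = 18.215 in.
From the linear strain diagram with ε_cu = 0.003: ε_t = 0.003 (d − c)/c = 0.003 × (37.3 − 18.215)/18.215 = 0.00314.
ε_t < 0.004 — the section is over-reinforced for flexure under ACI limits.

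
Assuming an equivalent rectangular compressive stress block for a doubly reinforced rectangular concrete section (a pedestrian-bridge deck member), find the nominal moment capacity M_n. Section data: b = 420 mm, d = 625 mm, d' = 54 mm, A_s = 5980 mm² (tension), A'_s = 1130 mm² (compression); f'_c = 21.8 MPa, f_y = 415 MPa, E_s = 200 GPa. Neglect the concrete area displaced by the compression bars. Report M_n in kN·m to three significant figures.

M_n ≈ 1270 kN·m

Assume both tension and compression steel yield.
Net tension couple steel: A_s − A'_s = 4850 mm².
a = (A_s − A'_s) f_y / (0.85 f'_c b) = 2012750/(0.85 × 21.8 × 420) = 258.62 mm.
c = a/β₁ = 258.62/0.85 = 304.26 mm; ε'_s = 0.003(c − d')/c = 0.0025 ≥ f_y/E_s = 0.0021, so compression steel does yield.
M_n = (A_s − A'_s) f_y (d − a/2) + A'_s f_y (d − d') = [2012750 × (625 − 129.31) + 468950 × (625 − 54)] × 10⁻⁶ = 997.70 + 267.77 = 1265.47 kN·m.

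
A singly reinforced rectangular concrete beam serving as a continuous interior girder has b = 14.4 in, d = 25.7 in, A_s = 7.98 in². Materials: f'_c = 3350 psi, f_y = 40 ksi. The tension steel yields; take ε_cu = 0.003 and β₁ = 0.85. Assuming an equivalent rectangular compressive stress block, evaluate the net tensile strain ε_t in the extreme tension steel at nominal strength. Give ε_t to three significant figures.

a = A_s f_y/(0.85 f'_c b) = 7.785 in.
β₁ = 0.85, so c = a/β₁ = 7.785/0.85 = 9.159 in.
From the linear strain diagram with ε_cu = 0.003: ε_t = 0.003 (d − c)/c = 0.003 × (25.7 − 9.159)/9.159 = 0.00542.
Since ε_t ≥ 0.005, the section is tension-controlled.

ε_t ≈ 0.00542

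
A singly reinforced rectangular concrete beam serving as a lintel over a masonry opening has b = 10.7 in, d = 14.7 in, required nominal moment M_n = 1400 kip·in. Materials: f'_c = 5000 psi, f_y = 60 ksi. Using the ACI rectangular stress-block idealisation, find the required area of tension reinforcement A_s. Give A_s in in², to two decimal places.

From M_n = 0.85 f'_c a b (d − a/2):
a = d − √(d² − 2M_n/(0.85 f'_c b)) = 14.7 − √(14.7² − 2 × 1400/(0.85 × 5 × 10.7)) = 2.269 in.
A_s = 0.85 f'_c a b / f_y = 0.85 × 5 × 2.269 × 10.7 / 60 = 1.720 in².

A_s ≈ 1.72 in²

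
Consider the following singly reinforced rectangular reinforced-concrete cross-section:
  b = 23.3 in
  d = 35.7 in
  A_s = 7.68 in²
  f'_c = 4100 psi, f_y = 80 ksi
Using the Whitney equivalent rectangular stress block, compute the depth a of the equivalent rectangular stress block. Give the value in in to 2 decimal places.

T = A_s f_y = 7.68 × 80 = 614.4 kips.
a = T/(0.85 f'_c b) = 614.4/(0.85 × 4.1 × 23.3) = 7.57 in.

a ≈ 7.57 in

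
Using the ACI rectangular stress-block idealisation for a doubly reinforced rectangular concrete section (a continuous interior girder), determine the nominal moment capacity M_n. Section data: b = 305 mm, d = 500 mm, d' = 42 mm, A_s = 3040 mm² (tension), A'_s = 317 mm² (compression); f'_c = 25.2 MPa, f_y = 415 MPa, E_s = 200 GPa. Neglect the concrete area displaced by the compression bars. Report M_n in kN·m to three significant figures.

M_n ≈ 528 kN·m

Assume both tension and compression steel yield.
Net tension couple steel: A_s − A'_s = 2723 mm².
a = (A_s − A'_s) f_y / (0.85 f'_c b) = 1130045/(0.85 × 25.2 × 305) = 172.97 mm.
c = a/β₁ = 172.97/0.85 = 203.49 mm; ε'_s = 0.003(c − d')/c = 0.0024 ≥ f_y/E_s = 0.0021, so compression steel does yield.
M_n = (A_s − A'_s) f_y (d − a/2) + A'_s f_y (d − d') = [1130045 × (500 − 86.485) + 131555 × (500 − 42)] × 10⁻⁶ = 467.29 + 60.25 = 527.54 kN·m.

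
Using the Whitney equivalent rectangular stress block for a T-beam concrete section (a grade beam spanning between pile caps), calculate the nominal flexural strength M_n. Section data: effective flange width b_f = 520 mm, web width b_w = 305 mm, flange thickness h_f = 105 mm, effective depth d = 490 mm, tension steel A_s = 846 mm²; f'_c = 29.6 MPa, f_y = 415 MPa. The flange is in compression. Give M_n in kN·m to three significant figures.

Tension: T = A_s f_y = 846 × 415 = 351090 N.
Try a within the flange: a = T/(0.85 f'_c b_f) = 351090/(0.85 × 29.6 × 520) = 26.84 mm.
Since a = 26.84 ≤ h_f = 105 mm, the stress block lies entirely in the flange; analyse as a rectangular beam of width b_f.
M_n = T(d − a/2) = 351090 × (490 − 13.42) = 167.32 × 10⁶ N·mm.
M_n = 167.32 kN·m.

M_n ≈ 167 kN·m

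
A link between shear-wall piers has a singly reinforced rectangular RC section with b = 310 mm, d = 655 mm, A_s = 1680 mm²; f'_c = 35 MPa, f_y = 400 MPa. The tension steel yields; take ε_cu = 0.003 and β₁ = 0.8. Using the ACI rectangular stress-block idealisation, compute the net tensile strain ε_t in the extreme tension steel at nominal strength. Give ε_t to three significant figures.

ε_t ≈ 0.0186

a = A_s f_y/(0.85 f'_c b) = 72.87 mm.
β₁ = 0.8, so c = a/β₁ = 72.87/0.8 = 91.09 mm.
From the linear strain diagram with ε_cu = 0.003: ε_t = 0.003 (d − c)/c = 0.003 × (655 − 91.09)/91.09 = 0.0186.
Since ε_t ≥ 0.005, the section is tension-controlled.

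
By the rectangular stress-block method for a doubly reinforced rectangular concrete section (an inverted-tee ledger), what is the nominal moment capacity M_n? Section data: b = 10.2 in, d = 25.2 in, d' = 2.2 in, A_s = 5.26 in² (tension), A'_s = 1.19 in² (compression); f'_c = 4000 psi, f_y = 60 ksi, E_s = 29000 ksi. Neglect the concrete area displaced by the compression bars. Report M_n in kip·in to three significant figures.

M_n ≈ 6940 kip·in

Assume both steels yield.
a = (A_s − A'_s) f_y/(0.85 f'_c b) = (5.26 − 1.19) × 60/(0.85 × 4 × 10.2) = 7.042 in.
c = a/β₁ = 7.042/0.85 = 8.285 in; ε'_s = 0.003(c − d')/c = 0.0022 ≥ ε_y = 0.0021, so the compression steel yields.
M_n = (A_s − A'_s) f_y (d − a/2) + A'_s f_y (d − d') = 244.2 × (25.2 − 3.521) + 71.4 × (25.2 − 2.2) = 5294.0 + 1642.2 = 6936.2 kip·in.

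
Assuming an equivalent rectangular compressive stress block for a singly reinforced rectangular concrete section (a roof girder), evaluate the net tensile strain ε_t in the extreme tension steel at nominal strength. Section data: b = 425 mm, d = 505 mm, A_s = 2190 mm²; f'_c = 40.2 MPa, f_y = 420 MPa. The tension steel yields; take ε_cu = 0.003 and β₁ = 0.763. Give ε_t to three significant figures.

ε_t ≈ 0.0153

a = A_s f_y/(0.85 f'_c b) = 63.34 mm.
β₁ = 0.763, so c = a/β₁ = 63.34/0.763 = 83.01 mm.
From the linear strain diagram with ε_cu = 0.003: ε_t = 0.003 (d − c)/c = 0.003 × (505 − 83.01)/83.01 = 0.0153.
Since ε_t ≥ 0.005, the section is tension-controlled.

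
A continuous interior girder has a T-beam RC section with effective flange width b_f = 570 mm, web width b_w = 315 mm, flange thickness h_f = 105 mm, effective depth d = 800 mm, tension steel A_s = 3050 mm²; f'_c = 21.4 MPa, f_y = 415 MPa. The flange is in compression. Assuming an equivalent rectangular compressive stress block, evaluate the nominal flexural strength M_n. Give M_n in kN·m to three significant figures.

Tension: T = A_s f_y = 3050 × 415 = 1265750 N.
Try a within the flange: a = T/(0.85 f'_c b_f) = 1265750/(0.85 × 21.4 × 570) = 122.08 mm.
a = 122.08 > h_f = 105 mm: the block extends into the web. Split into flange-overhang and web parts.
C_f = 0.85 f'_c (b_f − b_w) h_f = 0.85 × 21.4 × (570 − 315) × 105 = 487037 N.
Remaining web compression depth: a_w = (T − C_f)/(0.85 f'_c b_w) = (1265750 − 487037)/(0.85 × 21.4 × 315) = 135.90 mm.
M_n = C_f(d − h_f/2) + (T − C_f)(d − a_w/2) = 487037 × (800 − 52.5) + 778713 × (800 − 67.95) = 364.06 + 570.06 = 934.12 × 10⁶ N·mm.
M_n = 934.12 kN·m.

M_n ≈ 934 kN·m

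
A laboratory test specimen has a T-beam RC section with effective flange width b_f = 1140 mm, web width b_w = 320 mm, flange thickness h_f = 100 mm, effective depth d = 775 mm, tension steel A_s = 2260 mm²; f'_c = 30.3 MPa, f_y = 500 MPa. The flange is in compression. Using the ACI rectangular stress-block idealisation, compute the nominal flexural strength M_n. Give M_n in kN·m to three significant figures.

Tension: T = A_s f_y = 2260 × 500 = 1130000 N.
Try a within the flange: a = T/(0.85 f'_c b_f) = 1130000/(0.85 × 30.3 × 1140) = 38.49 mm.
Since a = 38.49 ≤ h_f = 100 mm, the stress block lies entirely in the flange; analyse as a rectangular beam of width b_f.
M_n = T(d − a/2) = 1130000 × (775 − 19.245) = 854.00 × 10⁶ N·mm.
M_n = 854.00 kN·m.

M_n ≈ 854 kN·m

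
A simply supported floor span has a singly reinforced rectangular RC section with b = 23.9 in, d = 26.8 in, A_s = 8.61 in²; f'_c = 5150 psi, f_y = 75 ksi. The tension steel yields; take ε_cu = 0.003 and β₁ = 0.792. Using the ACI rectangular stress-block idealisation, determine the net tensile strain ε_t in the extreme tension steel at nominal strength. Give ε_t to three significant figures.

ε_t ≈ 0.00732

a = A_s f_y/(0.85 f'_c b) = 6.172 in.
β₁ = 0.792, so c = a/β₁ = 6.172/0.792 = 7.793 in.
From the linear strain diagram with ε_cu = 0.003: ε_t = 0.003 (d − c)/c = 0.003 × (26.8 − 7.793)/7.793 = 0.00732.
Since ε_t ≥ 0.005, the section is tension-controlled.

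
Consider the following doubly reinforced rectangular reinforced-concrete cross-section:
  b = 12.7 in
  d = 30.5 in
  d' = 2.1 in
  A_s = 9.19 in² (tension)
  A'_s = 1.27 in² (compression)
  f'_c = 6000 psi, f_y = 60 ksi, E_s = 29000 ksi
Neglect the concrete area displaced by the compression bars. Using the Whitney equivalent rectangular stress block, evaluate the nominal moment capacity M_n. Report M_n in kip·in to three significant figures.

Assume both steels yield.
a = (A_s − A'_s) f_y/(0.85 f'_c b) = (9.19 − 1.27) × 60/(0.85 × 6 × 12.7) = 7.337 in.
c = a/β₁ = 7.337/0.75 = 9.783 in; ε'_s = 0.003(c − d')/c = 0.0024 ≥ ε_y = 0.0021, so the compression steel yields.
M_n = (A_s − A'_s) f_y (d − a/2) + A'_s f_y (d − d') = 475.2 × (30.5 − 3.6685) + 76.2 × (30.5 − 2.1) = 12750.3 + 2164.1 = 14914.4 kip·in.

M_n ≈ 14900 kip·in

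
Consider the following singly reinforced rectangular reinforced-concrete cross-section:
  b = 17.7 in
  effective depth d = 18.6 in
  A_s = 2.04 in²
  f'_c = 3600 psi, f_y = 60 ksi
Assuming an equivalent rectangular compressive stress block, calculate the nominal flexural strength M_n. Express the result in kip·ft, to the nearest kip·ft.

M_n ≈ 178 kip·ft

T = A_s f_y = 2.04 × 60 = 122.4 kips.
a = T/(0.85 f'_c b) = 122.4/(0.85 × 3.6 × 17.7) = 2.260 in.
M_n = T(d − a/2) = 122.4 × (18.6 − 1.13) = 2138.3 kip·in = 2138.3/12 = 178.19 kip·ft.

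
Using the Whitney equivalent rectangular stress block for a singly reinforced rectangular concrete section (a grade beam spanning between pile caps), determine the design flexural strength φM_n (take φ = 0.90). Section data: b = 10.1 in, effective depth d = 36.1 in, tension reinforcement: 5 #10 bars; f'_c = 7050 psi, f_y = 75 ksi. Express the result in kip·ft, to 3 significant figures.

A_s = 5 × 1.27 = 6.35 in².
T = A_s f_y = 6.35 × 75 = 476.25 kips.
a = T/(0.85 f'_c b) = 476.25/(0.85 × 7.05 × 10.1) = 7.869 in.
M_n = T(d − a/2) = 476.25 × (36.1 − 3.9345) = 15318.8 kip·in = 15318.8/12 = 1276.57 kip·ft.
φM_n = 0.90 × 1276.57 = 1148.91 kip·ft.

φM_n ≈ 1150 kip·ft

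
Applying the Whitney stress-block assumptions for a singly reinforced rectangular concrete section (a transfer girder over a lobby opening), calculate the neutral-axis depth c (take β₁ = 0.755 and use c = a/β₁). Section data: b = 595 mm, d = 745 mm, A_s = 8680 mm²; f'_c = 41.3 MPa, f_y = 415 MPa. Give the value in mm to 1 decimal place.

c ≈ 228.4 mm

T = A_s f_y = 8680 × 415 = 3602200 N = 3602.2 kN.
Setting C = 0.85 f'_c a b equal to T: a = 3602200/(0.85 × 41.3 × 595) = 172.457 mm.
With β₁ = 0.755, c = a/β₁ = 172.457/0.755 = 228.4 mm.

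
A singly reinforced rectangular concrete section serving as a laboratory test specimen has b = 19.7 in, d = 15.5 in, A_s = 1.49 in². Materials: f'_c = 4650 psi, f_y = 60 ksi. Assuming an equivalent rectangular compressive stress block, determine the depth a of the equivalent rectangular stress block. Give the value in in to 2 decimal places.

T = A_s f_y = 1.49 × 60 = 89.4 kips.
a = T/(0.85 f'_c b) = 89.4/(0.85 × 4.65 × 19.7) = 1.15 in.

a ≈ 1.15 in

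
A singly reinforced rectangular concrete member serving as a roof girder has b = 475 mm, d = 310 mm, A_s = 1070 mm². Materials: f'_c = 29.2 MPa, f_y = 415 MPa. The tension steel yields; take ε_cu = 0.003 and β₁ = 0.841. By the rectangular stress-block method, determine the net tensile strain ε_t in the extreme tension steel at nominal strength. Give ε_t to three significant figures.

a = A_s f_y/(0.85 f'_c b) = 37.66 mm.
β₁ = 0.841, so c = a/β₁ = 37.66/0.841 = 44.78 mm.
From the linear strain diagram with ε_cu = 0.003: ε_t = 0.003 (d − c)/c = 0.003 × (310 − 44.78)/44.78 = 0.0178.
Since ε_t ≥ 0.005, the section is tension-controlled.

ε_t ≈ 0.0178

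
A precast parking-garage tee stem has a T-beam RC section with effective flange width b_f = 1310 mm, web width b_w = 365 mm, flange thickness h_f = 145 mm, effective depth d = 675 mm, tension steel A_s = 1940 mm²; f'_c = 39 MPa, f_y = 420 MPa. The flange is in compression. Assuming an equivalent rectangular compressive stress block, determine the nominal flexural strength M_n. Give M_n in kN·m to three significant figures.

Tension: T = A_s f_y = 1940 × 420 = 814800 N.
Try a within the flange: a = T/(0.85 f'_c b_f) = 814800/(0.85 × 39 × 1310) = 18.76 mm.
Since a = 18.76 ≤ h_f = 145 mm, the stress block lies entirely in the flange; analyse as a rectangular beam of width b_f.
M_n = T(d − a/2) = 814800 × (675 − 9.38) = 542.35 × 10⁶ N·mm.
M_n = 542.35 kN·m.

M_n ≈ 542 kN·m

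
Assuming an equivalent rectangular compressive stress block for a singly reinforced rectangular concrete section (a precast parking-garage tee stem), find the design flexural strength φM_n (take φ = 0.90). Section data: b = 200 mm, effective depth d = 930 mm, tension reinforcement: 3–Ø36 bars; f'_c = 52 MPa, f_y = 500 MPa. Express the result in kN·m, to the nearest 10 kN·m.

A_s = 3 × 1018 = 3054 mm².
T = A_s f_y = 3054 × 500 = 1527000 N = 1527 kN.
From C = T: a = T/(0.85 f'_c b) = 1527000/(0.85 × 52 × 200) = 172.74 mm.
M_n = T(d − a/2) = 1527 kN × (930 − 86.37) mm = 1288.22 kN·m.
φM_n = 0.90 × 1288.22 = 1159.40 kN·m.

φM_n ≈ 1160 kN·m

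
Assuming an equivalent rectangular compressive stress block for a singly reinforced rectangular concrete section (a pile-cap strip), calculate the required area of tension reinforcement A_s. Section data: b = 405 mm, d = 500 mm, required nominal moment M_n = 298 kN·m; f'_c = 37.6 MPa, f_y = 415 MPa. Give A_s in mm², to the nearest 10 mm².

A_s ≈ 1510 mm²

With M_n = 0.85 f'_c a b (d − a/2), solve the quadratic for a:
a = d − √(d² − 2M_n/(0.85 f'_c b)) = 500 − √(500² − 2 × 298×10⁶/(0.85 × 37.6 × 405)) = 48.39 mm.
A_s = 0.85 f'_c a b / f_y = 0.85 × 37.6 × 48.39 × 405 / 415 = 1509.3 mm².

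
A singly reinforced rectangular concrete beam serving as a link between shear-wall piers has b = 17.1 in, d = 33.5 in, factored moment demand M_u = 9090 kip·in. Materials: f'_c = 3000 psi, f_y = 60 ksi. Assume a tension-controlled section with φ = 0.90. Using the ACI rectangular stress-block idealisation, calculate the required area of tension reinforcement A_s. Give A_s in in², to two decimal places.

M_n = M_u/φ = 9090/0.90 = 10100 kip·in.
From M_n = 0.85 f'_c a b (d − a/2):
a = d − √(d² − 2M_n/(0.85 f'_c b)) = 33.5 − √(33.5² − 2 × 10100/(0.85 × 3 × 17.1)) = 7.829 in.
A_s = 0.85 f'_c a b / f_y = 0.85 × 3 × 7.829 × 17.1 / 60 = 5.690 in².

A_s ≈ 5.69 in²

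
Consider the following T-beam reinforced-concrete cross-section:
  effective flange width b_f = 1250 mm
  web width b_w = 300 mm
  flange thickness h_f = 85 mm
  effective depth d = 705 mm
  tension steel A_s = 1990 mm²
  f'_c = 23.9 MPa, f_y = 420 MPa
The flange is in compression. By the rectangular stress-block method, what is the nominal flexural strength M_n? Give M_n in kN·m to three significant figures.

M_n ≈ 575 kN·m

Tension: T = A_s f_y = 1990 × 420 = 835800 N.
Try a within the flange: a = T/(0.85 f'_c b_f) = 835800/(0.85 × 23.9 × 1250) = 32.91 mm.
Since a = 32.91 ≤ h_f = 85 mm, the stress block lies entirely in the flange; analyse as a rectangular beam of width b_f.
M_n = T(d − a/2) = 835800 × (705 − 16.455) = 575.49 × 10⁶ N·mm.
M_n = 575.49 kN·m.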